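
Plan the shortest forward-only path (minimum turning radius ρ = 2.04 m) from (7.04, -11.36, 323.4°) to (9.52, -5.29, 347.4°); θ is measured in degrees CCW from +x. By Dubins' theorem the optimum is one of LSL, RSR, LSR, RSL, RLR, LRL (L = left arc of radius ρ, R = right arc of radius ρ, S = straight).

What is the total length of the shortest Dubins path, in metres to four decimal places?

Let ψ = atan2(Δy, Δx) = atan2(6.07, 2.48) = 67.7767° be the start→goal bearing.
Normalize: d = |goal − start| / ρ = 6.557080/2.04 = 3.214255, α = (θ_start − ψ) mod 360° = 255.6233° = 4.461468 rad, β = (θ_goal − ψ) mod 360° = 279.6233° = 4.880347 rad.
Common terms: sin α = -0.968684, cos α = -0.248296, sin β = -0.985928, cos β = 0.167170, cos(α−β) = 0.913545, d² = 10.331435. Work in radians in the unit-radius frame; every candidate has L = ρ·(t + p + q).
LSL: p² = 2 + d² − 2cos(α−β) + 2d(sin α − sin β) = 10.615197; p = √p² = 3.258097; φ = atan2(cos β − cos α, d + sin α − sin β) = 0.127866 rad; t = (φ − α) mod 2π = 1.949583 rad, q = (β − φ) mod 2π = 4.752481 rad → L = 2.04·(1.949583 + 3.258097 + 4.752481) = 2.04·9.960162 = 20.318729 m
RSR: p² = 2 + d² − 2cos(α−β) + 2d(sin β − sin α) = 10.393491; p = √p² = 3.223894; φ = atan2(cos α − cos β, d − sin α + sin β) = -0.129230 rad; t = (α − φ) mod 2π = 4.590698 rad, q = (φ − β) mod 2π = 1.273608 rad → L = 2.04·(4.590698 + 3.223894 + 1.273608) = 2.04·9.088200 = 18.539928 m
LSR: p² = d² − 2 + 2cos(α−β) + 2d(sin α + sin β) = -2.406719 < 0 → infeasible
RSL: p² = d² − 2 + 2cos(α−β) − 2d(sin α + sin β) = 22.723771; p = √p² = 4.766946; φ = atan2(cos α + cos β, d − sin α − sin β) − atan2(2, p) = -0.412944 rad; t = (α − φ) mod 2π = 4.874412 rad, q = (β − φ) mod 2π = 5.293291 rad → L = 2.04·(4.874412 + 4.766946 + 5.293291) = 2.04·14.934649 = 30.466685 m
RLR: c = (6 − d² + 2cos(α−β) + 2d(sin α − sin β))/8 = -0.299186; p = 2π − arccos c = 4.408549 rad; φ = atan2(cos α − cos β, d − sin α + sin β) = -0.129230 rad; t = (α − φ + p/2) mod 2π = 0.511788 rad, q = (α − β − t + p) mod 2π = 3.477883 rad → L = 2.04·(0.511788 + 4.408549 + 3.477883) = 2.04·8.398219 = 17.132367 m
LRL: c = (6 − d² + 2cos(α−β) − 2d(sin α − sin β))/8 = -0.326900; p = 2π − arccos c = 4.379368 rad; φ = atan2(cos β − cos α, d + sin α − sin β) = 0.127866 rad; t = (φ − α + p/2) mod 2π = 4.139267 rad, q = (β − α − t + p) mod 2π = 0.658980 rad → L = 2.04·(4.139267 + 4.379368 + 0.658980) = 2.04·9.177615 = 18.722334 m
Shortest: RLR with L = 17.132367 m ≈ 17.1324 m

17.1324 m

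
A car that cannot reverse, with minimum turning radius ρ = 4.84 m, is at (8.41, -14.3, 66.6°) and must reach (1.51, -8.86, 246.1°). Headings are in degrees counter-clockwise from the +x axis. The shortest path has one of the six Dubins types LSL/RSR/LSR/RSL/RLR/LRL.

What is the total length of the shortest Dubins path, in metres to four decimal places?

21.6311 m

Let ψ = atan2(Δy, Δx) = atan2(5.44, -6.90) = 141.7475° be the start→goal bearing.
Normalize: d = |goal − start| / ρ = 8.786558/4.84 = 1.815405, α = (θ_start − ψ) mod 360° = 284.8525° = 4.971613 rad, β = (θ_goal − ψ) mod 360° = 104.3525° = 1.821294 rad.
Common terms: sin α = -0.966589, cos α = 0.256331, sin β = 0.968789, cos β = -0.247886, cos(α−β) = -0.999962, d² = 3.295694. Work in radians in the unit-radius frame; every candidate has L = ρ·(t + p + q).
LSL: p² = 2 + d² − 2cos(α−β) + 2d(sin α − sin β) = 0.268628; p = √p² = 0.518294; φ = atan2(cos β − cos α, d + sin α − sin β) = -1.804394 rad; t = (φ − α) mod 2π = 5.790364 rad, q = (β − φ) mod 2π = 3.625687 rad → L = 4.84·(5.790364 + 0.518294 + 3.625687) = 4.84·9.934345 = 48.082229 m
RSR: p² = 2 + d² − 2cos(α−β) + 2d(sin β − sin α) = 14.322607; p = √p² = 3.784522; φ = atan2(cos α − cos β, d − sin α + sin β) = 0.133629 rad; t = (α − φ) mod 2π = 4.837985 rad, q = (φ − β) mod 2π = 4.595520 rad → L = 4.84·(4.837985 + 3.784522 + 4.595520) = 4.84·13.218027 = 63.975249 m
LSR: p² = d² − 2 + 2cos(α−β) + 2d(sin α + sin β) = -0.696242 < 0 → infeasible
RSL: p² = d² − 2 + 2cos(α−β) − 2d(sin α + sin β) = -0.712218 < 0 → infeasible
RLR: c = (6 − d² + 2cos(α−β) + 2d(sin α − sin β))/8 = -0.790326; p = 2π − arccos c = 3.801048 rad; φ = atan2(cos α − cos β, d − sin α + sin β) = 0.133629 rad; t = (α − φ + p/2) mod 2π = 0.455323 rad, q = (α − β − t + p) mod 2π = 0.212859 rad → L = 4.84·(0.455323 + 3.801048 + 0.212859) = 4.84·4.469231 = 21.631077 m
LRL: c = (6 − d² + 2cos(α−β) − 2d(sin α − sin β))/8 = 0.966421; p = 2π − arccos c = 6.023308 rad; φ = atan2(cos β − cos α, d + sin α − sin β) = -1.804394 rad; t = (φ − α + p/2) mod 2π = 2.518833 rad, q = (β − α − t + p) mod 2π = 0.354156 rad → L = 4.84·(2.518833 + 6.023308 + 0.354156) = 4.84·8.896296 = 43.058075 m
Shortest: RLR with L = 21.631077 m ≈ 21.6311 m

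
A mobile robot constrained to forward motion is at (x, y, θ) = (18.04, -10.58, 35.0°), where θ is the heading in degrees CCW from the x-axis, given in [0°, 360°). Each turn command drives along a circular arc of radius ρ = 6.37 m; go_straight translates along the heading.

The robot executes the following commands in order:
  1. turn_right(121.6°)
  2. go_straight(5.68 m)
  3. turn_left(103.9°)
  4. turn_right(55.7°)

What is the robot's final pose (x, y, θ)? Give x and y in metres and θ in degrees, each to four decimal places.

(42.4934, -27.8840, 321.6000°)

set_pose: (x, y, θ) = (18.0400, -10.5800, 35.0000°), ρ = 6.37
turn_right(121.6°): centre at ρ to the right, rotate −121.6° → (28.0525, -15.4202, -86.6000° ≡ 273.4000°)
go_straight(5.68): x += 5.68·cos θ, y += 5.68·sin θ → (28.3893, -21.0902, 273.4000°)
turn_left(103.9°): centre at ρ to the left, rotate +103.9° → (36.6424, -26.7943, 377.3000° ≡ 17.3000°)
turn_right(55.7°): centre at ρ to the right, rotate −55.7° → (42.4934, -27.8840, -38.4000° ≡ 321.6000°)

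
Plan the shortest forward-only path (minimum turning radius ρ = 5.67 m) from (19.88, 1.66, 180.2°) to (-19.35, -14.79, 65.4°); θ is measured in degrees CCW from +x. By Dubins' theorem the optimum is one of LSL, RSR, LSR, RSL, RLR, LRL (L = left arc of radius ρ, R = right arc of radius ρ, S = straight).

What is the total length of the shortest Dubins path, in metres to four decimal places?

Let ψ = atan2(Δy, Δx) = atan2(-16.45, -39.23) = -157.2506° be the start→goal bearing.
Normalize: d = |goal − start| / ρ = 42.539339/5.67 = 7.502529, α = (θ_start − ψ) mod 360° = 337.4506° = 5.889624 rad, β = (θ_goal − ψ) mod 360° = 222.6506° = 3.885987 rad.
Common terms: sin α = -0.383479, cos α = 0.923549, sin β = -0.677526, cos β = -0.735499, cos(α−β) = -0.419452, d² = 56.287941. Work in radians in the unit-radius frame; every candidate has L = ρ·(t + p + q).
LSL: p² = 2 + d² − 2cos(α−β) + 2d(sin α − sin β) = 63.539033; p = √p² = 7.971138; φ = atan2(cos β − cos α, d + sin α − sin β) = -0.209665 rad; t = (φ − α) mod 2π = 0.183896 rad, q = (β − φ) mod 2π = 4.095651 rad → L = 5.67·(0.183896 + 7.971138 + 4.095651) = 5.67·12.250685 = 69.461383 m
RSR: p² = 2 + d² − 2cos(α−β) + 2d(sin β − sin α) = 54.714658; p = √p² = 7.396936; φ = atan2(cos α − cos β, d − sin α + sin β) = 0.226213 rad; t = (α − φ) mod 2π = 5.663412 rad, q = (φ − β) mod 2π = 2.623412 rad → L = 5.67·(5.663412 + 7.396936 + 2.623412) = 5.67·15.683759 = 88.926914 m
LSR: p² = d² − 2 + 2cos(α−β) + 2d(sin α + sin β) = 37.528588; p = √p² = 6.126058; φ = atan2(−cos α − cos β, d + sin α + sin β) − atan2(−2, p) = 0.286379 rad; t = (φ − α) mod 2π = 0.679940 rad, q = (φ − β) mod 2π = 2.683578 rad → L = 5.67·(0.679940 + 6.126058 + 2.683578) = 5.67·9.489577 = 53.805899 m
RSL: p² = d² − 2 + 2cos(α−β) − 2d(sin α + sin β) = 69.369487; p = √p² = 8.328835; φ = atan2(cos α + cos β, d − sin α − sin β) − atan2(2, p) = -0.213712 rad; t = (α − φ) mod 2π = 6.103336 rad, q = (β − φ) mod 2π = 4.099698 rad → L = 5.67·(6.103336 + 8.328835 + 4.099698) = 5.67·18.531869 = 105.075697 m
RLR: c = (6 − d² + 2cos(α−β) + 2d(sin α − sin β))/8 = -5.839332, |c| > 1 → infeasible
LRL: c = (6 − d² + 2cos(α−β) − 2d(sin α − sin β))/8 = -6.942379, |c| > 1 → infeasible
Shortest: LSR with L = 53.805899 m ≈ 53.8059 m

53.8059 m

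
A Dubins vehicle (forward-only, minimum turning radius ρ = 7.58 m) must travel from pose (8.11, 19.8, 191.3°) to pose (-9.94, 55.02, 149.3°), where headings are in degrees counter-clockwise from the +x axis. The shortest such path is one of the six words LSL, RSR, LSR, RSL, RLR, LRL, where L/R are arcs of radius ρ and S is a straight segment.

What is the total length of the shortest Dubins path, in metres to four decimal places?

43.1280 m

Let ψ = atan2(Δy, Δx) = atan2(35.22, -18.05) = 117.1348° be the start→goal bearing.
Normalize: d = |goal − start| / ρ = 39.575888/7.58 = 5.221093, α = (θ_start − ψ) mod 360° = 74.1652° = 1.294427 rad, β = (θ_goal − ψ) mod 360° = 32.1652° = 0.561388 rad.
Common terms: sin α = 0.962052, cos α = 0.272865, sin β = 0.532362, cos β = 0.846517, cos(α−β) = 0.743145, d² = 27.259816. Work in radians in the unit-radius frame; every candidate has L = ρ·(t + p + q).
LSL: p² = 2 + d² − 2cos(α−β) + 2d(sin α − sin β) = 32.260434; p = √p² = 5.679827; φ = atan2(cos β − cos α, d + sin α − sin β) = 0.101171 rad; t = (φ − α) mod 2π = 5.089929 rad, q = (β − φ) mod 2π = 0.460218 rad → L = 7.58·(5.089929 + 5.679827 + 0.460218) = 7.58·11.229974 = 85.123202 m
RSR: p² = 2 + d² − 2cos(α−β) + 2d(sin β − sin α) = 23.286619; p = √p² = 4.825621; φ = atan2(cos α − cos β, d − sin α + sin β) = -0.119158 rad; t = (α − φ) mod 2π = 1.413585 rad, q = (φ − β) mod 2π = 5.602639 rad → L = 7.58·(1.413585 + 4.825621 + 5.602639) = 7.58·11.841845 = 89.761183 m
LSR: p² = d² − 2 + 2cos(α−β) + 2d(sin α + sin β) = 42.351059; p = √p² = 6.507769; φ = atan2(−cos α − cos β, d + sin α + sin β) − atan2(−2, p) = 0.132996 rad; t = (φ − α) mod 2π = 5.121754 rad, q = (φ − β) mod 2π = 5.854793 rad → L = 7.58·(5.121754 + 6.507769 + 5.854793) = 7.58·17.484316 = 132.531118 m
RSL: p² = d² − 2 + 2cos(α−β) − 2d(sin α + sin β) = 11.141152; p = √p² = 3.337836; φ = atan2(cos α + cos β, d − sin α − sin β) − atan2(2, p) = -0.248028 rad; t = (α − φ) mod 2π = 1.542455 rad, q = (β − φ) mod 2π = 0.809416 rad → L = 7.58·(1.542455 + 3.337836 + 0.809416) = 7.58·5.689708 = 43.127984 m
RLR: c = (6 − d² + 2cos(α−β) + 2d(sin α − sin β))/8 = -1.910827, |c| > 1 → infeasible
LRL: c = (6 − d² + 2cos(α−β) − 2d(sin α − sin β))/8 = -3.032554, |c| > 1 → infeasible
Shortest: RSL with L = 43.127984 m ≈ 43.1280 m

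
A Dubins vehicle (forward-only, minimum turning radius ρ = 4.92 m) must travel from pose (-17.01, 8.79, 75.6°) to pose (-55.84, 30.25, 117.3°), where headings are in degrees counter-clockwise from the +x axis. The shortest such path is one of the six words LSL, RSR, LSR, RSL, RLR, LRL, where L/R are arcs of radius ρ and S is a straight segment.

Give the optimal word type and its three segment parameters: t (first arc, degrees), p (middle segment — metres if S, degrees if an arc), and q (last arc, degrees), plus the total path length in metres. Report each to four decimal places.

Let ψ = atan2(Δy, Δx) = atan2(21.46, -38.83) = 151.0721° be the start→goal bearing.
Normalize: d = |goal − start| / ρ = 44.365533/4.92 = 9.017385, α = (θ_start − ψ) mod 360° = 284.5279° = 4.965949 rad, β = (θ_goal − ψ) mod 360° = 326.2279° = 5.693751 rad.
Common terms: sin α = -0.968026, cos α = 0.250852, sin β = -0.555891, cos β = 0.831255, cos(α−β) = 0.746638, d² = 81.313227. Work in radians in the unit-radius frame; every candidate has L = ρ·(t + p + q).
LSL: p² = 2 + d² − 2cos(α−β) + 2d(sin α − sin β) = 74.387194; p = √p² = 8.624801; φ = atan2(cos β − cos α, d + sin α − sin β) = 0.067346 rad; t = (φ − α) mod 2π = 1.384582 rad, q = (β − φ) mod 2π = 5.626406 rad → L = 4.92·(1.384582 + 8.624801 + 5.626406) = 4.92·15.635789 = 76.928080 m
RSR: p² = 2 + d² − 2cos(α−β) + 2d(sin β − sin α) = 89.252707; p = √p² = 9.447365; φ = atan2(cos α − cos β, d − sin α + sin β) = -0.061474 rad; t = (α − φ) mod 2π = 5.027423 rad, q = (φ − β) mod 2π = 0.527960 rad → L = 4.92·(5.027423 + 9.447365 + 0.527960) = 4.92·15.002748 = 73.813521 m
LSR: p² = d² − 2 + 2cos(α−β) + 2d(sin α + sin β) = 53.323025; p = √p² = 7.302262; φ = atan2(−cos α − cos β, d + sin α + sin β) − atan2(−2, p) = 0.123917 rad; t = (φ − α) mod 2π = 1.441153 rad, q = (φ − β) mod 2π = 0.713351 rad → L = 4.92·(1.441153 + 7.302262 + 0.713351) = 4.92·9.456765 = 46.527285 m
RSL: p² = d² − 2 + 2cos(α−β) − 2d(sin α + sin β) = 108.289982; p = √p² = 10.406247; φ = atan2(cos α + cos β, d − sin α − sin β) − atan2(2, p) = -0.087581 rad; t = (α − φ) mod 2π = 5.053530 rad, q = (β − φ) mod 2π = 5.781332 rad → L = 4.92·(5.053530 + 10.406247 + 5.781332) = 4.92·21.241110 = 104.506260 m
RLR: c = (6 − d² + 2cos(α−β) + 2d(sin α − sin β))/8 = -10.156588, |c| > 1 → infeasible
LRL: c = (6 − d² + 2cos(α−β) − 2d(sin α − sin β))/8 = -8.298399, |c| > 1 → infeasible
Shortest: LSR with L = 46.527285 m ≈ 46.5273 m
Convert LSR to answer units (arcs ×180/π): t = 1.441153·180/π = 82.5720°, p = ρ·p = 4.92·7.302262 = 35.9271 m, q = 0.713351·180/π = 40.8720°, L = 46.5273 m.

LSR: t = 82.5720°, p = 35.9271 m, q = 40.8720°, L = 46.5273 m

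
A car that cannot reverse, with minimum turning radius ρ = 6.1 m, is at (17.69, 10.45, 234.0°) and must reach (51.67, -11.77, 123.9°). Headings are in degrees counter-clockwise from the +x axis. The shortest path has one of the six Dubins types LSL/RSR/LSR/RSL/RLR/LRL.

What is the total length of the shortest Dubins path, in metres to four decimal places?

Let ψ = atan2(Δy, Δx) = atan2(-22.22, 33.98) = -33.1812° be the start→goal bearing.
Normalize: d = |goal − start| / ρ = 40.600108/6.1 = 6.655755, α = (θ_start − ψ) mod 360° = 267.1812° = 4.663192 rad, β = (θ_goal − ψ) mod 360° = 157.0812° = 2.741585 rad.
Common terms: sin α = -0.998790, cos α = -0.049177, sin β = 0.389426, cos β = -0.921058, cos(α−β) = -0.343660, d² = 44.299081. Work in radians in the unit-radius frame; every candidate has L = ρ·(t + p + q).
LSL: p² = 2 + d² − 2cos(α−β) + 2d(sin α − sin β) = 28.507152; p = √p² = 5.339209; φ = atan2(cos β − cos α, d + sin α − sin β) = -0.164032 rad; t = (φ − α) mod 2π = 1.455961 rad, q = (β − φ) mod 2π = 2.905617 rad → L = 6.1·(1.455961 + 5.339209 + 2.905617) = 6.1·9.700787 = 59.174799 m
RSR: p² = 2 + d² − 2cos(α−β) + 2d(sin β − sin α) = 65.465648; p = √p² = 8.091085; φ = atan2(cos α − cos β, d − sin α + sin β) = 0.107968 rad; t = (α − φ) mod 2π = 4.555224 rad, q = (φ − β) mod 2π = 3.649568 rad → L = 6.1·(4.555224 + 8.091085 + 3.649568) = 6.1·16.295877 = 99.404852 m
LSR: p² = d² − 2 + 2cos(α−β) + 2d(sin α + sin β) = 33.500199; p = √p² = 5.787936; φ = atan2(−cos α − cos β, d + sin α + sin β) − atan2(−2, p) = 0.491810 rad; t = (φ − α) mod 2π = 2.111803 rad, q = (φ − β) mod 2π = 4.033411 rad → L = 6.1·(2.111803 + 5.787936 + 4.033411) = 6.1·11.933150 = 72.792215 m
RSL: p² = d² − 2 + 2cos(α−β) − 2d(sin α + sin β) = 49.723324; p = √p² = 7.051477; φ = atan2(cos α + cos β, d − sin α − sin β) − atan2(2, p) = -0.409132 rad; t = (α − φ) mod 2π = 5.072324 rad, q = (β − φ) mod 2π = 3.150716 rad → L = 6.1·(5.072324 + 7.051477 + 3.150716) = 6.1·15.274517 = 93.174555 m
RLR: c = (6 − d² + 2cos(α−β) + 2d(sin α − sin β))/8 = -7.183206, |c| > 1 → infeasible
LRL: c = (6 − d² + 2cos(α−β) − 2d(sin α − sin β))/8 = -2.563394, |c| > 1 → infeasible
Shortest: LSL with L = 59.174799 m ≈ 59.1748 m

59.1748 m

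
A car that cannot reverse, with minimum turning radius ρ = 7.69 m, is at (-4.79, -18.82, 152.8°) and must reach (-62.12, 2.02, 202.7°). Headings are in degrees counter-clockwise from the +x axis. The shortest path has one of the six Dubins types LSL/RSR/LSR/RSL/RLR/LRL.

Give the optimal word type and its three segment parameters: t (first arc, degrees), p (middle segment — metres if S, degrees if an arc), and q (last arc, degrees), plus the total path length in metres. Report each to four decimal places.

Let ψ = atan2(Δy, Δx) = atan2(20.84, -57.33) = 160.0233° be the start→goal bearing.
Normalize: d = |goal − start| / ρ = 61.000283/7.69 = 7.932416, α = (θ_start − ψ) mod 360° = 352.7767° = 6.157115 rad, β = (θ_goal − ψ) mod 360° = 42.6767° = 0.744849 rad.
Common terms: sin α = -0.125737, cos α = 0.992064, sin β = 0.677861, cos β = 0.735190, cos(α−β) = 0.644124, d² = 62.923231. Work in radians in the unit-radius frame; every candidate has L = ρ·(t + p + q).
LSL: p² = 2 + d² − 2cos(α−β) + 2d(sin α − sin β) = 50.886044; p = √p² = 7.133445; φ = atan2(cos β − cos α, d + sin α − sin β) = -0.036017 rad; t = (φ − α) mod 2π = 0.090053 rad, q = (β − φ) mod 2π = 0.780866 rad → L = 7.69·(0.090053 + 7.133445 + 0.780866) = 7.69·8.004365 = 61.553565 m
RSR: p² = 2 + d² − 2cos(α−β) + 2d(sin β − sin α) = 76.383924; p = √p² = 8.739790; φ = atan2(cos α − cos β, d − sin α + sin β) = 0.029395 rad; t = (α − φ) mod 2π = 6.127719 rad, q = (φ − β) mod 2π = 5.567732 rad → L = 7.69·(6.127719 + 8.739790 + 5.567732) = 7.69·20.435241 = 157.147003 m
LSR: p² = d² − 2 + 2cos(α−β) + 2d(sin α + sin β) = 70.970828; p = √p² = 8.424419; φ = atan2(−cos α − cos β, d + sin α + sin β) − atan2(−2, p) = 0.032258 rad; t = (φ − α) mod 2π = 0.158328 rad, q = (φ − β) mod 2π = 5.570594 rad → L = 7.69·(0.158328 + 8.424419 + 5.570594) = 7.69·14.153341 = 108.839194 m
RSL: p² = d² − 2 + 2cos(α−β) − 2d(sin α + sin β) = 53.452129; p = √p² = 7.311096; φ = atan2(cos α + cos β, d − sin α − sin β) − atan2(2, p) = -0.037126 rad; t = (α − φ) mod 2π = 6.194240 rad, q = (β − φ) mod 2π = 0.781974 rad → L = 7.69·(6.194240 + 7.311096 + 0.781974) = 7.69·14.287311 = 109.869423 m
RLR: c = (6 − d² + 2cos(α−β) + 2d(sin α − sin β))/8 = -8.547991, |c| > 1 → infeasible
LRL: c = (6 − d² + 2cos(α−β) − 2d(sin α − sin β))/8 = -5.360756, |c| > 1 → infeasible
Shortest: LSL with L = 61.553565 m ≈ 61.5536 m
Convert LSL to answer units (arcs ×180/π): t = 0.090053·180/π = 5.1597°, p = ρ·p = 7.69·7.133445 = 54.8562 m, q = 0.780866·180/π = 44.7403°, L = 61.5536 m.

LSL: t = 5.1597°, p = 54.8562 m, q = 44.7403°, L = 61.5536 m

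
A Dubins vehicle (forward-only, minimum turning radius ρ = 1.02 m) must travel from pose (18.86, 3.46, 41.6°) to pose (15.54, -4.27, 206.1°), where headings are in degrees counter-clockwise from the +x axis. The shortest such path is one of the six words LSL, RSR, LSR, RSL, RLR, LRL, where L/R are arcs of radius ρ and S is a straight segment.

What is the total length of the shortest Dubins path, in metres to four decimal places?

Let ψ = atan2(Δy, Δx) = atan2(-7.73, -3.32) = -113.2433° be the start→goal bearing.
Normalize: d = |goal − start| / ρ = 8.412806/1.02 = 8.247849, α = (θ_start − ψ) mod 360° = 154.8433° = 2.702525 rad, β = (θ_goal − ψ) mod 360° = 319.3433° = 5.573592 rad.
Common terms: sin α = 0.425095, cos α = -0.905149, sin β = -0.651525, cos β = 0.758627, cos(α−β) = -0.963630, d² = 68.027009. Work in radians in the unit-radius frame; every candidate has L = ρ·(t + p + q).
LSL: p² = 2 + d² − 2cos(α−β) + 2d(sin α − sin β) = 89.713876; p = √p² = 9.471741; φ = atan2(cos β − cos α, d + sin α − sin β) = 0.176573 rad; t = (φ − α) mod 2π = 3.757233 rad, q = (β − φ) mod 2π = 5.397019 rad → L = 1.02·(3.757233 + 9.471741 + 5.397019) = 1.02·18.625993 = 18.998513 m
RSR: p² = 2 + d² − 2cos(α−β) + 2d(sin β − sin α) = 54.194663; p = √p² = 7.361702; φ = atan2(cos α − cos β, d − sin α + sin β) = -0.227974 rad; t = (α − φ) mod 2π = 2.930499 rad, q = (φ − β) mod 2π = 0.481619 rad → L = 1.02·(2.930499 + 7.361702 + 0.481619) = 1.02·10.773821 = 10.989298 m
LSR: p² = d² − 2 + 2cos(α−β) + 2d(sin α + sin β) = 60.364629; p = √p² = 7.769468; φ = atan2(−cos α − cos β, d + sin α + sin β) − atan2(−2, p) = 0.270212 rad; t = (φ − α) mod 2π = 3.850872 rad, q = (φ − β) mod 2π = 0.979805 rad → L = 1.02·(3.850872 + 7.769468 + 0.979805) = 1.02·12.600145 = 12.852148 m
RSL: p² = d² − 2 + 2cos(α−β) − 2d(sin α + sin β) = 67.834867; p = √p² = 8.236193; φ = atan2(cos α + cos β, d − sin α − sin β) − atan2(2, p) = -0.255508 rad; t = (α − φ) mod 2π = 2.958034 rad, q = (β − φ) mod 2π = 5.829100 rad → L = 1.02·(2.958034 + 8.236193 + 5.829100) = 1.02·17.023326 = 17.363793 m
RLR: c = (6 − d² + 2cos(α−β) + 2d(sin α − sin β))/8 = -5.774333, |c| > 1 → infeasible
LRL: c = (6 − d² + 2cos(α−β) − 2d(sin α − sin β))/8 = -10.214235, |c| > 1 → infeasible
Shortest: RSR with L = 10.989298 m ≈ 10.9893 m

10.9893 m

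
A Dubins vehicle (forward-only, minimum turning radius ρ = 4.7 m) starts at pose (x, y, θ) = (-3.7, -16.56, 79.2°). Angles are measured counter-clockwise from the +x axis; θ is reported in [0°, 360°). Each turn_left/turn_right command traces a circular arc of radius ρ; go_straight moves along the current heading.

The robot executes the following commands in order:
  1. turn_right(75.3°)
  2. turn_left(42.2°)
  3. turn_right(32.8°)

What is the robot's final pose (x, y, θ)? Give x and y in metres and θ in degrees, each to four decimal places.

set_pose: (x, y, θ) = (-3.7000, -16.5600, 79.2000°), ρ = 4.7
turn_right(75.3°): centre at ρ to the right, rotate −75.3° → (0.5971, -12.7516, 3.9000°)
turn_left(42.2°): centre at ρ to the left, rotate +42.2° → (3.6640, -11.3214, 46.1000°)
turn_right(32.8°): centre at ρ to the right, rotate −32.8° → (5.9694, -10.0065, 13.3000°)

(5.9694, -10.0065, 13.3000°)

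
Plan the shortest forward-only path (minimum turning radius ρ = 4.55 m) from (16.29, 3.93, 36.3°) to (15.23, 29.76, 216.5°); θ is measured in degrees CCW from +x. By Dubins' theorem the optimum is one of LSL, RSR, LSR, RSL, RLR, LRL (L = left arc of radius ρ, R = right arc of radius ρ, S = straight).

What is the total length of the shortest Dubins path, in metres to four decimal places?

Let ψ = atan2(Δy, Δx) = atan2(25.83, -1.06) = 92.3500° be the start→goal bearing.
Normalize: d = |goal − start| / ρ = 25.851741/4.55 = 5.681701, α = (θ_start − ψ) mod 360° = 303.9500° = 5.304929 rad, β = (θ_goal − ψ) mod 360° = 124.1500° = 2.166827 rad.
Common terms: sin α = -0.829525, cos α = 0.558470, sin β = 0.827570, cos β = -0.561362, cos(α−β) = -0.999994, d² = 32.281729. Work in radians in the unit-radius frame; every candidate has L = ρ·(t + p + q).
LSL: p² = 2 + d² − 2cos(α−β) + 2d(sin α − sin β) = 17.451477; p = √p² = 4.177496; φ = atan2(cos β − cos α, d + sin α − sin β) = -0.271382 rad; t = (φ − α) mod 2π = 0.706875 rad, q = (β − φ) mod 2π = 2.438209 rad → L = 4.55·(0.706875 + 4.177496 + 2.438209) = 4.55·7.322580 = 33.317738 m
RSR: p² = 2 + d² − 2cos(α−β) + 2d(sin β − sin α) = 55.111957; p = √p² = 7.423743; φ = atan2(cos α − cos β, d − sin α + sin β) = 0.151423 rad; t = (α − φ) mod 2π = 5.153506 rad, q = (φ − β) mod 2π = 4.267781 rad → L = 4.55·(5.153506 + 7.423743 + 4.267781) = 4.55·16.845030 = 76.644887 m
LSR: p² = d² − 2 + 2cos(α−β) + 2d(sin α + sin β) = 28.259532; p = √p² = 5.315970; φ = atan2(−cos α − cos β, d + sin α + sin β) − atan2(−2, p) = 0.360353 rad; t = (φ − α) mod 2π = 1.338610 rad, q = (φ − β) mod 2π = 4.476712 rad → L = 4.55·(1.338610 + 5.315970 + 4.476712) = 4.55·11.131291 = 50.647373 m
RSL: p² = d² − 2 + 2cos(α−β) − 2d(sin α + sin β) = 28.303951; p = √p² = 5.320146; φ = atan2(cos α + cos β, d − sin α − sin β) − atan2(2, p) = -0.360094 rad; t = (α − φ) mod 2π = 5.665023 rad, q = (β − φ) mod 2π = 2.526921 rad → L = 4.55·(5.665023 + 5.320146 + 2.526921) = 4.55·13.512090 = 61.480010 m
RLR: c = (6 − d² + 2cos(α−β) + 2d(sin α − sin β))/8 = -5.888995, |c| > 1 → infeasible
LRL: c = (6 − d² + 2cos(α−β) − 2d(sin α − sin β))/8 = -1.181435, |c| > 1 → infeasible
Shortest: LSL with L = 33.317738 m ≈ 33.3177 m

33.3177 m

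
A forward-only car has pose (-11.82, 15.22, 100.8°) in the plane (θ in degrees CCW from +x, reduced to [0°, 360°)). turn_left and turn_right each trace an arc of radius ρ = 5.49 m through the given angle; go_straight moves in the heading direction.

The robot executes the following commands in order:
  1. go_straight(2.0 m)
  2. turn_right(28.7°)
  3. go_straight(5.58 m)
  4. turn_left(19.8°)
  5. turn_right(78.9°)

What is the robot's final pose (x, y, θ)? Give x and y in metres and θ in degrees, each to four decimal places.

(-5.7965, 32.6113, 13.0000°)

set_pose: (x, y, θ) = (-11.8200, 15.2200, 100.8000°), ρ = 5.49
go_straight(2.0): x += 2.0·cos θ, y += 2.0·sin θ → (-12.1948, 17.1846, 100.8000°)
turn_right(28.7°): centre at ρ to the right, rotate −28.7° → (-12.0263, 19.9007, 72.1000°)
go_straight(5.58): x += 5.58·cos θ, y += 5.58·sin θ → (-10.3112, 25.2106, 72.1000°)
turn_left(19.8°): centre at ρ to the left, rotate +19.8° → (-10.0485, 27.0800, 91.9000°)
turn_right(78.9°): centre at ρ to the right, rotate −78.9° → (-5.7965, 32.6113, 13.0000°)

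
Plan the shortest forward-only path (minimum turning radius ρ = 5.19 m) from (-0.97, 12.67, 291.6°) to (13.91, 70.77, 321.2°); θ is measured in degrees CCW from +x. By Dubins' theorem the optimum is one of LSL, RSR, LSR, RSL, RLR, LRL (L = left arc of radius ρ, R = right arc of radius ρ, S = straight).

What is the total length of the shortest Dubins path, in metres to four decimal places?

Let ψ = atan2(Δy, Δx) = atan2(58.10, 14.88) = 75.6347° be the start→goal bearing.
Normalize: d = |goal − start| / ρ = 59.975198/5.19 = 11.555915, α = (θ_start − ψ) mod 360° = 215.9653° = 3.769305 rad, β = (θ_goal − ψ) mod 360° = 245.5653° = 4.285922 rad.
Common terms: sin α = -0.587295, cos α = -0.809373, sin β = -0.910433, cos β = -0.413657, cos(α−β) = 0.869495, d² = 133.539169. Work in radians in the unit-radius frame; every candidate has L = ρ·(t + p + q).
LSL: p² = 2 + d² − 2cos(α−β) + 2d(sin α − sin β) = 141.268499; p = √p² = 11.885643; φ = atan2(cos β − cos α, d + sin α − sin β) = 0.033300 rad; t = (φ − α) mod 2π = 2.547180 rad, q = (β − φ) mod 2π = 4.252622 rad → L = 5.19·(2.547180 + 11.885643 + 4.252622) = 5.19·18.685445 = 96.977461 m
RSR: p² = 2 + d² − 2cos(α−β) + 2d(sin β − sin α) = 126.331859; p = √p² = 11.239745; φ = atan2(cos α − cos β, d − sin α + sin β) = -0.035214 rad; t = (α − φ) mod 2π = 3.804519 rad, q = (φ − β) mod 2π = 1.962049 rad → L = 5.19·(3.804519 + 11.239745 + 1.962049) = 5.19·17.006312 = 88.262762 m
LSR: p² = d² − 2 + 2cos(α−β) + 2d(sin α + sin β) = 98.662933; p = √p² = 9.932922; φ = atan2(−cos α − cos β, d + sin α + sin β) − atan2(−2, p) = 0.319695 rad; t = (φ − α) mod 2π = 2.833576 rad, q = (φ − β) mod 2π = 2.316958 rad → L = 5.19·(2.833576 + 9.932922 + 2.316958) = 5.19·15.083456 = 78.283135 m
RSL: p² = d² − 2 + 2cos(α−β) − 2d(sin α + sin β) = 167.893384; p = √p² = 12.957368; φ = atan2(cos α + cos β, d − sin α − sin β) − atan2(2, p) = -0.246564 rad; t = (α − φ) mod 2π = 4.015869 rad, q = (β − φ) mod 2π = 4.532486 rad → L = 5.19·(4.015869 + 12.957368 + 4.532486) = 5.19·21.505722 = 111.614699 m
RLR: c = (6 − d² + 2cos(α−β) + 2d(sin α − sin β))/8 = -14.791482, |c| > 1 → infeasible
LRL: c = (6 − d² + 2cos(α−β) − 2d(sin α − sin β))/8 = -16.658562, |c| > 1 → infeasible
Shortest: LSR with L = 78.283135 m ≈ 78.2831 m

78.2831 m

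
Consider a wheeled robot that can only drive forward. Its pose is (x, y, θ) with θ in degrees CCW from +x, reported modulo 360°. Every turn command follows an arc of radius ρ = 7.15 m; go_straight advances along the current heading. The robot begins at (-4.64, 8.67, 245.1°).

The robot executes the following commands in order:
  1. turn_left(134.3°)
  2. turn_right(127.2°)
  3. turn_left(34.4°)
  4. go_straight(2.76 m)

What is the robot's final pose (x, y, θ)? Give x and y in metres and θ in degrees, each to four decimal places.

(14.1472, -16.8876, 286.6000°)

set_pose: (x, y, θ) = (-4.6400, 8.6700, 245.1000°), ρ = 7.15
turn_left(134.3°): centre at ρ to the left, rotate +134.3° → (4.2203, -1.0844, 379.4000° ≡ 19.4000°)
turn_right(127.2°): centre at ρ to the right, rotate −127.2° → (13.4030, -10.0142, -107.8000° ≡ 252.2000°)
turn_left(34.4°): centre at ρ to the left, rotate +34.4° → (13.3587, -14.2426, 286.6000°)
go_straight(2.76): x += 2.76·cos θ, y += 2.76·sin θ → (14.1472, -16.8876, 286.6000°)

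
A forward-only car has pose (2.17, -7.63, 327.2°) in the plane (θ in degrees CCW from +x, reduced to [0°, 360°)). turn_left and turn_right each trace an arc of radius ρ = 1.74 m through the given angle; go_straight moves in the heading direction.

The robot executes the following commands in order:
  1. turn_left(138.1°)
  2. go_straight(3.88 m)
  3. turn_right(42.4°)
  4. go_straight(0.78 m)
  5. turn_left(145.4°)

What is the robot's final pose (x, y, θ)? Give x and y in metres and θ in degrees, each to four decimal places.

set_pose: (x, y, θ) = (2.1700, -7.6300, 327.2000°), ρ = 1.74
turn_left(138.1°): centre at ρ to the left, rotate +138.1° → (4.7909, -5.7083, 465.3000° ≡ 105.3000°)
go_straight(3.88): x += 3.88·cos θ, y += 3.88·sin θ → (3.7671, -1.9658, 105.3000°)
turn_right(42.4°): centre at ρ to the right, rotate −42.4° → (3.8964, -0.7140, 62.9000°)
go_straight(0.78): x += 0.78·cos θ, y += 0.78·sin θ → (4.2518, -0.0196, 62.9000°)
turn_left(145.4°): centre at ρ to the left, rotate +145.4° → (1.8779, 2.3050, 208.3000°)

(1.8779, 2.3050, 208.3000°)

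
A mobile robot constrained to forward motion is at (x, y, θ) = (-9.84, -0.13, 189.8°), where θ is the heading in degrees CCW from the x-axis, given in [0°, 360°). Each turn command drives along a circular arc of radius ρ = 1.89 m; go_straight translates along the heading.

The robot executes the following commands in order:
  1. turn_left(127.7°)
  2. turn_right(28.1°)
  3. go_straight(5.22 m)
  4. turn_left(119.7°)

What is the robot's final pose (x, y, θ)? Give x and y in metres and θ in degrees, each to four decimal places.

set_pose: (x, y, θ) = (-9.8400, -0.1300, 189.8000°), ρ = 1.89
turn_left(127.7°): centre at ρ to the left, rotate +127.7° → (-10.7952, -3.3859, 317.5000°)
turn_right(28.1°): centre at ρ to the right, rotate −28.1° → (-10.2893, -4.1515, 289.4000°)
go_straight(5.22): x += 5.22·cos θ, y += 5.22·sin θ → (-8.5555, -9.0752, 289.4000°)
turn_left(119.7°): centre at ρ to the left, rotate +119.7° → (-5.3442, -9.6848, 409.1000° ≡ 49.1000°)

(-5.3442, -9.6848, 49.1000°)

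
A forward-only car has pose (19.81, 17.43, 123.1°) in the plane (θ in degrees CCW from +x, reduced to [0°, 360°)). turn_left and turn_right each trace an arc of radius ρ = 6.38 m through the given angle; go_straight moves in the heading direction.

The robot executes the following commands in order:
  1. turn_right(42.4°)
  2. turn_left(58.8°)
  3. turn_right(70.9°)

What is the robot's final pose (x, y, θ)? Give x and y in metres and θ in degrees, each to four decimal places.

(14.9092, 35.0069, 68.6000°)

set_pose: (x, y, θ) = (19.8100, 17.4300, 123.1000°), ρ = 6.38
turn_right(42.4°): centre at ρ to the right, rotate −42.4° → (18.8585, 21.9452, 80.7000°)
turn_left(58.8°): centre at ρ to the left, rotate +58.8° → (16.7058, 27.8276, 139.5000°)
turn_right(70.9°): centre at ρ to the right, rotate −70.9° → (14.9092, 35.0069, 68.6000°)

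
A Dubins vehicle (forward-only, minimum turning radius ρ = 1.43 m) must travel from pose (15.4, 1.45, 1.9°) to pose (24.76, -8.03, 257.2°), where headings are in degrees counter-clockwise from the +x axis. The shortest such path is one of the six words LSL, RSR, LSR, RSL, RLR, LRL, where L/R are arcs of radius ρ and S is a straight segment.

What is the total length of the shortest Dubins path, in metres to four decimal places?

Let ψ = atan2(Δy, Δx) = atan2(-9.48, 9.36) = -45.3649° be the start→goal bearing.
Normalize: d = |goal − start| / ρ = 13.322162/1.43 = 9.316197, α = (θ_start − ψ) mod 360° = 47.2649° = 0.824929 rad, β = (θ_goal − ψ) mod 360° = 302.5649° = 5.280754 rad.
Common terms: sin α = 0.734499, cos α = 0.678609, sin β = -0.842782, cos β = 0.538255, cos(α−β) = -0.253758, d² = 86.791530. Work in radians in the unit-radius frame; every candidate has L = ρ·(t + p + q).
LSL: p² = 2 + d² − 2cos(α−β) + 2d(sin α − sin β) = 118.687575; p = √p² = 10.894383; φ = atan2(cos β − cos α, d + sin α − sin β) = -0.012884 rad; t = (φ − α) mod 2π = 5.445373 rad, q = (β − φ) mod 2π = 5.293638 rad → L = 1.43·(5.445373 + 10.894383 + 5.293638) = 1.43·21.633394 = 30.935753 m
RSR: p² = 2 + d² − 2cos(α−β) + 2d(sin β − sin α) = 59.910517; p = √p² = 7.740188; φ = atan2(cos α − cos β, d − sin α + sin β) = 0.018134 rad; t = (α − φ) mod 2π = 0.806795 rad, q = (φ − β) mod 2π = 1.020565 rad → L = 1.43·(0.806795 + 7.740188 + 1.020565) = 1.43·9.567548 = 13.681594 m
LSR: p² = d² − 2 + 2cos(α−β) + 2d(sin α + sin β) = 82.266452; p = √p² = 9.070086; φ = atan2(−cos α − cos β, d + sin α + sin β) − atan2(−2, p) = 0.085639 rad; t = (φ − α) mod 2π = 5.543896 rad, q = (φ − β) mod 2π = 1.088070 rad → L = 1.43·(5.543896 + 9.070086 + 1.088070) = 1.43·15.702052 = 22.453934 m
RSL: p² = d² − 2 + 2cos(α−β) − 2d(sin α + sin β) = 86.301577; p = √p² = 9.289864; φ = atan2(cos α + cos β, d − sin α − sin β) − atan2(2, p) = -0.083645 rad; t = (α − φ) mod 2π = 0.908574 rad, q = (β − φ) mod 2π = 5.364399 rad → L = 1.43·(0.908574 + 9.289864 + 5.364399) = 1.43·15.562837 = 22.254857 m
RLR: c = (6 − d² + 2cos(α−β) + 2d(sin α − sin β))/8 = -6.488815, |c| > 1 → infeasible
LRL: c = (6 − d² + 2cos(α−β) − 2d(sin α − sin β))/8 = -13.835947, |c| > 1 → infeasible
Shortest: RSR with L = 13.681594 m ≈ 13.6816 m

13.6816 m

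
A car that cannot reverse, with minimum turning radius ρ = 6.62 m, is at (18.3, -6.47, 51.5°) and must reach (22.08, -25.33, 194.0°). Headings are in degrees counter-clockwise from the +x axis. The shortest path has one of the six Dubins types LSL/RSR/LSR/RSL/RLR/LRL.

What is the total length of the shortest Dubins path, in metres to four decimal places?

33.9711 m

Let ψ = atan2(Δy, Δx) = atan2(-18.86, 3.78) = -78.6667° be the start→goal bearing.
Normalize: d = |goal − start| / ρ = 19.235072/6.62 = 2.905600, α = (θ_start − ψ) mod 360° = 130.1667° = 2.271838 rad, β = (θ_goal − ψ) mod 360° = 272.6667° = 4.758932 rad.
Common terms: sin α = 0.764171, cos α = -0.645014, sin β = -0.998917, cos β = 0.046526, cos(α−β) = -0.793353, d² = 8.442511. Work in radians in the unit-radius frame; every candidate has L = ρ·(t + p + q).
LSL: p² = 2 + d² − 2cos(α−β) + 2d(sin α − sin β) = 22.274876; p = √p² = 4.719627; φ = atan2(cos β − cos α, d + sin α − sin β) = 0.147054 rad; t = (φ − α) mod 2π = 4.158401 rad, q = (β − φ) mod 2π = 4.611878 rad → L = 6.62·(4.158401 + 4.719627 + 4.611878) = 6.62·13.489906 = 89.303179 m
RSR: p² = 2 + d² − 2cos(α−β) + 2d(sin β − sin α) = 1.783560; p = √p² = 1.335500; φ = atan2(cos α − cos β, d − sin α + sin β) = -0.544293 rad; t = (α − φ) mod 2π = 2.816130 rad, q = (φ − β) mod 2π = 0.979961 rad → L = 6.62·(2.816130 + 1.335500 + 0.979961) = 6.62·5.131591 = 33.971134 m
LSR: p² = d² − 2 + 2cos(α−β) + 2d(sin α + sin β) = 3.491649; p = √p² = 1.868595; φ = atan2(−cos α − cos β, d + sin α + sin β) − atan2(−2, p) = 1.039792 rad; t = (φ − α) mod 2π = 5.051140 rad, q = (φ − β) mod 2π = 2.564045 rad → L = 6.62·(5.051140 + 1.868595 + 2.564045) = 6.62·9.483780 = 62.782625 m
RSL: p² = d² − 2 + 2cos(α−β) − 2d(sin α + sin β) = 6.219961; p = √p² = 2.493985; φ = atan2(cos α + cos β, d − sin α − sin β) − atan2(2, p) = -0.864238 rad; t = (α − φ) mod 2π = 3.136076 rad, q = (β − φ) mod 2π = 5.623170 rad → L = 6.62·(3.136076 + 2.493985 + 5.623170) = 6.62·11.253231 = 74.496386 m
RLR: c = (6 − d² + 2cos(α−β) + 2d(sin α − sin β))/8 = 0.777055; p = 2π − arccos c = 5.602362 rad; φ = atan2(cos α − cos β, d − sin α + sin β) = -0.544293 rad; t = (α − φ + p/2) mod 2π = 5.617311 rad, q = (α − β − t + p) mod 2π = 3.781142 rad → L = 6.62·(5.617311 + 5.602362 + 3.781142) = 6.62·15.000816 = 99.305400 m
LRL: c = (6 − d² + 2cos(α−β) − 2d(sin α − sin β))/8 = -1.784359, |c| > 1 → infeasible
Shortest: RSR with L = 33.971134 m ≈ 33.9711 m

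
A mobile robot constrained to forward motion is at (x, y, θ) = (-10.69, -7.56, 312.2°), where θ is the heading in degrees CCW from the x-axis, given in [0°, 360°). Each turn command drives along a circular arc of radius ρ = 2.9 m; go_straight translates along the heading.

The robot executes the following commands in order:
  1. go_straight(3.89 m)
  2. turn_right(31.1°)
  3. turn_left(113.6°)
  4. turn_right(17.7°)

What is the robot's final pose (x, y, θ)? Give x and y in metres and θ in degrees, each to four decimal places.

set_pose: (x, y, θ) = (-10.6900, -7.5600, 312.2000°), ρ = 2.9
go_straight(3.89): x += 3.89·cos θ, y += 3.89·sin θ → (-8.0770, -10.4417, 312.2000°)
turn_right(31.1°): centre at ρ to the right, rotate −31.1° → (-7.3796, -11.8314, 281.1000°)
turn_left(113.6°): centre at ρ to the left, rotate +113.6° → (-2.8829, -13.6573, 394.7000° ≡ 34.7000°)
turn_right(17.7°): centre at ρ to the right, rotate −17.7° → (-2.0799, -13.2682, 17.0000°)

(-2.0799, -13.2682, 17.0000°)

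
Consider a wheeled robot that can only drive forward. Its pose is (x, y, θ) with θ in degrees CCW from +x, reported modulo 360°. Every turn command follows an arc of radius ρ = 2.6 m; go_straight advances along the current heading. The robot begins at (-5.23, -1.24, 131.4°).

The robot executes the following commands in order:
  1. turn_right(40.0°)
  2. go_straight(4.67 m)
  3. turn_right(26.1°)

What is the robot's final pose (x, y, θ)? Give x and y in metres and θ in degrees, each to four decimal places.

(-5.7559, 6.2345, 65.3000°)

set_pose: (x, y, θ) = (-5.2300, -1.2400, 131.4000°), ρ = 2.6
turn_right(40.0°): centre at ρ to the right, rotate −40.0° → (-5.8789, 0.4159, 91.4000°)
go_straight(4.67): x += 4.67·cos θ, y += 4.67·sin θ → (-5.9930, 5.0845, 91.4000°)
turn_right(26.1°): centre at ρ to the right, rotate −26.1° → (-5.7559, 6.2345, 65.3000°)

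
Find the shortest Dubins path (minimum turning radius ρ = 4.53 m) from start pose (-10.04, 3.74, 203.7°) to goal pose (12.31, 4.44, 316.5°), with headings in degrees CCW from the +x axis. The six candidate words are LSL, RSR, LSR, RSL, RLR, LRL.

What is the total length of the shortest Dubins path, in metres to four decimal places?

Let ψ = atan2(Δy, Δx) = atan2(0.70, 22.35) = 1.7939° be the start→goal bearing.
Normalize: d = |goal − start| / ρ = 22.360959/4.53 = 4.936194, α = (θ_start − ψ) mod 360° = 201.9061° = 3.523926 rad, β = (θ_goal − ψ) mod 360° = 314.7061° = 5.492657 rad.
Common terms: sin α = -0.373086, cos α = -0.927797, sin β = -0.710725, cos β = 0.703470, cos(α−β) = -0.387516, d² = 24.366012. Work in radians in the unit-radius frame; every candidate has L = ρ·(t + p + q).
LSL: p² = 2 + d² − 2cos(α−β) + 2d(sin α − sin β) = 30.474340; p = √p² = 5.520357; φ = atan2(cos β − cos α, d + sin α − sin β) = 0.299979 rad; t = (φ − α) mod 2π = 3.059238 rad, q = (β − φ) mod 2π = 5.192678 rad → L = 4.53·(3.059238 + 5.520357 + 5.192678) = 4.53·13.772274 = 62.388399 m
RSR: p² = 2 + d² − 2cos(α−β) + 2d(sin β − sin α) = 23.807746; p = √p² = 4.879318; φ = atan2(cos α − cos β, d − sin α + sin β) = -0.340886 rad; t = (α − φ) mod 2π = 3.864812 rad, q = (φ − β) mod 2π = 0.449641 rad → L = 4.53·(3.864812 + 4.879318 + 0.449641) = 4.53·9.193772 = 41.647788 m
LSR: p² = d² − 2 + 2cos(α−β) + 2d(sin α + sin β) = 10.891177; p = √p² = 3.300178; φ = atan2(−cos α − cos β, d + sin α + sin β) − atan2(−2, p) = 0.603005 rad; t = (φ − α) mod 2π = 3.362264 rad, q = (φ − β) mod 2π = 1.393533 rad → L = 4.53·(3.362264 + 3.300178 + 1.393533) = 4.53·8.055975 = 36.493568 m
RSL: p² = d² − 2 + 2cos(α−β) − 2d(sin α + sin β) = 32.290785; p = √p² = 5.682498; φ = atan2(cos α + cos β, d − sin α − sin β) − atan2(2, p) = -0.375664 rad; t = (α − φ) mod 2π = 3.899590 rad, q = (β − φ) mod 2π = 5.868322 rad → L = 4.53·(3.899590 + 5.682498 + 5.868322) = 4.53·15.450410 = 69.990357 m
RLR: c = (6 − d² + 2cos(α−β) + 2d(sin α − sin β))/8 = -1.975968, |c| > 1 → infeasible
LRL: c = (6 − d² + 2cos(α−β) − 2d(sin α − sin β))/8 = -2.809293, |c| > 1 → infeasible
Shortest: LSR with L = 36.493568 m ≈ 36.4936 m

36.4936 m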